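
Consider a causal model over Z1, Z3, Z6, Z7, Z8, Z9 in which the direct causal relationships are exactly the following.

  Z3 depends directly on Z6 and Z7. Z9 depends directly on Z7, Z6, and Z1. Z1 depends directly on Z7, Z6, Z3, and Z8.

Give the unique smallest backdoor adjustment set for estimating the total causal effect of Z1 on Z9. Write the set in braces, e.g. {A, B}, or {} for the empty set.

Variables eligible for adjustment (non-descendants of Z1, excluding Z1 and Z9): {Z3, Z6, Z7, Z8}.
Backdoor paths from Z1 to Z9:
  P1: Z1 <- Z7 -> Z3 <- Z6 -> Z9
  P2: Z1 <- Z7 -> Z9
  P3: Z1 <- Z6 -> Z3 <- Z7 -> Z9
  P4: Z1 <- Z6 -> Z9
  P5: Z1 <- Z3 <- Z7 -> Z9
  P6: Z1 <- Z3 <- Z6 -> Z9
The empty set is not sufficient: P2 (Z1 <- Z7 -> Z9) has no collider blocking it and no conditioned non-collider, so it is open.
Try {Z6, Z7}:
  P1: blocked at fork node Z7 ∈ conditioning set.
  P2: blocked at fork node Z7 ∈ conditioning set.
  P3: blocked at fork node Z6 ∈ conditioning set.
  P4: blocked at fork node Z6 ∈ conditioning set.
  P5: blocked at fork node Z7 ∈ conditioning set.
  P6: blocked at fork node Z6 ∈ conditioning set.
{Z6, Z7} contains no descendant of Z1 and blocks every backdoor path.
Every element of {Z6, Z7} is needed (dropping Z6 leaves P4 open; dropping Z7 leaves P2 open), so no proper subset is valid.
Among all size-2 subsets of the eligible variables, only {Z6, Z7} blocks every backdoor path, so it is the unique smallest valid adjustment set.

{Z6, Z7}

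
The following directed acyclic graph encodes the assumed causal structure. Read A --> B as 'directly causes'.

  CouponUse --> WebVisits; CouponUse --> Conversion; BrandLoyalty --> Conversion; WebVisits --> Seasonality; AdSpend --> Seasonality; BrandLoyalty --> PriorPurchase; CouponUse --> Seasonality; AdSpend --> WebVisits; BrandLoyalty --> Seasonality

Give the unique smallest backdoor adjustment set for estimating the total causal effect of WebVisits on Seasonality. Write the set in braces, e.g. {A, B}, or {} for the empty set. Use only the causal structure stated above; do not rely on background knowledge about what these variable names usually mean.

{AdSpend, CouponUse}

Variables eligible for adjustment (non-descendants of WebVisits, excluding WebVisits and Seasonality): {AdSpend, BrandLoyalty, Conversion, CouponUse, PriorPurchase}.
Backdoor paths from WebVisits to Seasonality:
  P1: WebVisits <- CouponUse -> Conversion <- BrandLoyalty -> Seasonality
  P2: WebVisits <- CouponUse -> Seasonality
  P3: WebVisits <- AdSpend -> Seasonality
The empty set is not sufficient: P2 (WebVisits <- CouponUse -> Seasonality) has no collider blocking it and no conditioned non-collider, so it is open.
Try {AdSpend, CouponUse}:
  P1: blocked at fork node CouponUse ∈ conditioning set.
  P2: blocked at fork node CouponUse ∈ conditioning set.
  P3: blocked at fork node AdSpend ∈ conditioning set.
{AdSpend, CouponUse} contains no descendant of WebVisits and blocks every backdoor path.
Every element of {AdSpend, CouponUse} is needed (dropping AdSpend leaves P3 open; dropping CouponUse leaves P2 open), so no proper subset is valid.
Among all size-2 subsets of the eligible variables, only {AdSpend, CouponUse} blocks every backdoor path, so it is the unique smallest valid adjustment set.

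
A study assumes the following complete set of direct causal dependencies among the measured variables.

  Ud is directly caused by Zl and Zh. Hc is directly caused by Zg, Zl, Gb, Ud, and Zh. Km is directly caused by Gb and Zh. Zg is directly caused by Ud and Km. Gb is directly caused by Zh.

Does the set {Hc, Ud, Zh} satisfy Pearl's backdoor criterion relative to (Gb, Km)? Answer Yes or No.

Backdoor paths from Gb to Km (paths whose first edge points into Gb):
  P1: Gb <- Zh -> Ud <- Zl -> Hc <- Zg <- Km
  P2: Gb <- Zh -> Ud -> Zg <- Km
  P3: Gb <- Zh -> Ud -> Hc <- Zg <- Km
  P4: Gb <- Zh -> Km
  P5: Gb <- Zh -> Hc <- Zl -> Ud -> Zg <- Km
  P6: Gb <- Zh -> Hc <- Ud -> Zg <- Km
  P7: Gb <- Zh -> Hc <- Zg <- Km
Condition 1 (no descendant of Gb in the set): FAILS — Hc is a descendant of Gb.
Condition 2 (every backdoor path blocked by {Hc, Ud, Zh}):
  P1: blocked at fork node Zh ∈ conditioning set.
  P2: blocked at fork node Zh ∈ conditioning set.
  P3: blocked at fork node Zh ∈ conditioning set.
  P4: blocked at fork node Zh ∈ conditioning set.
  P5: blocked at fork node Zh ∈ conditioning set.
  P6: blocked at fork node Zh ∈ conditioning set.
  P7: blocked at fork node Zh ∈ conditioning set.
{Hc, Ud, Zh} does not satisfy the backdoor criterion.

No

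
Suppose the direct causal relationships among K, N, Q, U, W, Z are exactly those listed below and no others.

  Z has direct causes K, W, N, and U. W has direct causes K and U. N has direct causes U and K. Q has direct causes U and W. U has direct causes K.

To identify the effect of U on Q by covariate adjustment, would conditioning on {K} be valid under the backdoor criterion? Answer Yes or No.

Yes

Backdoor paths from U to Q (paths whose first edge points into U):
  P1: U <- K -> W -> Q
  P2: U <- K -> N -> Z <- W -> Q
  P3: U <- K -> Z <- W -> Q
Condition 1 (no descendant of U in the set): holds — descendants of U are {N, Q, W, Z}; none are in {K}.
Condition 2 (every backdoor path blocked by {K}):
  P1: blocked at fork node K ∈ conditioning set.
  P2: blocked at fork node K ∈ conditioning set.
  P3: blocked at fork node K ∈ conditioning set.
{K} satisfies the backdoor criterion.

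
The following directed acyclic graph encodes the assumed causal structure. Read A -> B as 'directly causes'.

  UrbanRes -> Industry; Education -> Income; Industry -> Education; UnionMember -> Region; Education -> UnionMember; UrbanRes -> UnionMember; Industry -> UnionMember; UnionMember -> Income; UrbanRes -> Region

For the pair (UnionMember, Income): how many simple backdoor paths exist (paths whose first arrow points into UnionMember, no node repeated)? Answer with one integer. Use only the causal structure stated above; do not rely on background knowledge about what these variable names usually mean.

A backdoor path from UnionMember to Income is any simple undirected path whose first edge points into UnionMember (i.e. leaves UnionMember via a parent).
Parents of UnionMember: {Education, Industry, UrbanRes}.
Enumerating:
  P1: UnionMember <- UrbanRes -> Industry -> Education -> Income
  P2: UnionMember <- Industry -> Education -> Income
  P3: UnionMember <- Education -> Income
That exhausts the simple backdoor paths. Count: 3.

3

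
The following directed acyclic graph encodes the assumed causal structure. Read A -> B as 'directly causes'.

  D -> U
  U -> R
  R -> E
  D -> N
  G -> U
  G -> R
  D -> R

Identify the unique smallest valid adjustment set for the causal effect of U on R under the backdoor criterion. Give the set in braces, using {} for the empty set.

Variables eligible for adjustment (non-descendants of U, excluding U and R): {D, G, N}.
Backdoor paths from U to R:
  P1: U <- D -> R
  P2: U <- G -> R
The empty set is not sufficient: P1 (U <- D -> R) has no collider blocking it and no conditioned non-collider, so it is open.
Try {D, G}:
  P1: blocked at fork node D ∈ conditioning set.
  P2: blocked at fork node G ∈ conditioning set.
{D, G} contains no descendant of U and blocks every backdoor path.
Every element of {D, G} is needed (dropping D leaves P1 open; dropping G leaves P2 open), so no proper subset is valid.
Among all size-2 subsets of the eligible variables, only {D, G} blocks every backdoor path, so it is the unique smallest valid adjustment set.

{D, G}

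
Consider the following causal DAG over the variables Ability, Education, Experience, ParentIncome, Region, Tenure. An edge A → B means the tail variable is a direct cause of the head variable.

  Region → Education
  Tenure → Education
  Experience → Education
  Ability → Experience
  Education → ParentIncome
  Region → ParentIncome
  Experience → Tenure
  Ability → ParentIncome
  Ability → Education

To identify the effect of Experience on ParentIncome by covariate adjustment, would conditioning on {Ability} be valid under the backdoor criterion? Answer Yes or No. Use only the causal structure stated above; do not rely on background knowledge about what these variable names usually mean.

Yes

Backdoor paths from Experience to ParentIncome (paths whose first edge points into Experience):
  P1: Experience <- Ability -> Education <- Region -> ParentIncome
  P2: Experience <- Ability -> Education -> ParentIncome
  P3: Experience <- Ability -> ParentIncome
Condition 1 (no descendant of Experience in the set): holds — descendants of Experience are {Education, ParentIncome, Tenure}; none are in {Ability}.
Condition 2 (every backdoor path blocked by {Ability}):
  P1: blocked at fork node Ability ∈ conditioning set.
  P2: blocked at fork node Ability ∈ conditioning set.
  P3: blocked at fork node Ability ∈ conditioning set.
{Ability} satisfies the backdoor criterion.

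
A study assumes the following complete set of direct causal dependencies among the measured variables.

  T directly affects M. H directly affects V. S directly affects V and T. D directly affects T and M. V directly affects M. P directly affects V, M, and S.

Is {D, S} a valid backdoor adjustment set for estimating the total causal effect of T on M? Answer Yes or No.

Yes

Backdoor paths from T to M (paths whose first edge points into T):
  P1: T <- D -> M
  P2: T <- S <- P -> V -> M
  P3: T <- S <- P -> M
  P4: T <- S -> V <- P -> M
  P5: T <- S -> V -> M
Condition 1 (no descendant of T in the set): holds — descendants of T are {M}; none are in {D, S}.
Condition 2 (every backdoor path blocked by {D, S}):
  P1: blocked at fork node D ∈ conditioning set.
  P2: blocked at chain node S ∈ conditioning set.
  P3: blocked at chain node S ∈ conditioning set.
  P4: blocked at fork node S ∈ conditioning set.
  P5: blocked at fork node S ∈ conditioning set.
{D, S} satisfies the backdoor criterion.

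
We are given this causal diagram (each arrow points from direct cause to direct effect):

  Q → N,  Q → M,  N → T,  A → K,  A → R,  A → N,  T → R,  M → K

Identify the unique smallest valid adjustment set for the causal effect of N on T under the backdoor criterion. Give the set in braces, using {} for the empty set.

{}

Variables eligible for adjustment (non-descendants of N, excluding N and T): {A, K, M, Q}.
Backdoor paths from N to T:
  P1: N <- A -> R <- T
  P2: N <- Q -> M -> K <- A -> R <- T
Each backdoor path contains an unconditioned collider, so every path is already blocked with the empty conditioning set:
  P1: blocked at collider R (neither it nor any descendant is in the conditioning set).
  P2: blocked at collider K (neither it nor any descendant is in the conditioning set).
The empty set is therefore the unique smallest valid set.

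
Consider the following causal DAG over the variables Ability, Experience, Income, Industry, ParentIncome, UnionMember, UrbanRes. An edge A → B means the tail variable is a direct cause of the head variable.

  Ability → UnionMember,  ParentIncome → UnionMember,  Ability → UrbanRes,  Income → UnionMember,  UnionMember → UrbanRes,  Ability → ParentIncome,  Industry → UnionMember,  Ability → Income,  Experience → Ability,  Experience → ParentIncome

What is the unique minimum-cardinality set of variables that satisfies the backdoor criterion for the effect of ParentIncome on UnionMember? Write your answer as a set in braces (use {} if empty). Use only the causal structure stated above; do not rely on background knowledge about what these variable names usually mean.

Variables eligible for adjustment (non-descendants of ParentIncome, excluding ParentIncome and UnionMember): {Ability, Experience, Income, Industry}.
Backdoor paths from ParentIncome to UnionMember:
  P1: ParentIncome <- Experience -> Ability -> Income -> UnionMember
  P2: ParentIncome <- Experience -> Ability -> UnionMember
  P3: ParentIncome <- Experience -> Ability -> UrbanRes <- UnionMember
  P4: ParentIncome <- Ability -> Income -> UnionMember
  P5: ParentIncome <- Ability -> UnionMember
  P6: ParentIncome <- Ability -> UrbanRes <- UnionMember
The empty set is not sufficient: P1 (ParentIncome <- Experience -> Ability -> Income -> UnionMember) has no collider blocking it and no conditioned non-collider, so it is open.
Try {Ability}:
  P1: blocked at chain node Ability ∈ conditioning set.
  P2: blocked at chain node Ability ∈ conditioning set.
  P3: blocked at chain node Ability ∈ conditioning set.
  P4: blocked at fork node Ability ∈ conditioning set.
  P5: blocked at fork node Ability ∈ conditioning set.
  P6: blocked at fork node Ability ∈ conditioning set.
{Ability} contains no descendant of ParentIncome and blocks every backdoor path.
No other singleton works — e.g. {Experience} leaves P4 open — so {Ability} is the unique smallest valid adjustment set.

{Ability}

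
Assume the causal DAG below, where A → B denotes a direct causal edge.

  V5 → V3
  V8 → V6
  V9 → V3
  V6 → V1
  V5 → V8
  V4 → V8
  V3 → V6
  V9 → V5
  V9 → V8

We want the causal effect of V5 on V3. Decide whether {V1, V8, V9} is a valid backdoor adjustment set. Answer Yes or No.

Backdoor paths from V5 to V3 (paths whose first edge points into V5):
  P1: V5 <- V9 -> V8 -> V6 <- V3
  P2: V5 <- V9 -> V3
Condition 1 (no descendant of V5 in the set): FAILS — V1 and V8 are descendants of V5.
Condition 2 (every backdoor path blocked by {V1, V8, V9}):
  P1: blocked at fork node V9 ∈ conditioning set.
  P2: blocked at fork node V9 ∈ conditioning set.
{V1, V8, V9} does not satisfy the backdoor criterion.

No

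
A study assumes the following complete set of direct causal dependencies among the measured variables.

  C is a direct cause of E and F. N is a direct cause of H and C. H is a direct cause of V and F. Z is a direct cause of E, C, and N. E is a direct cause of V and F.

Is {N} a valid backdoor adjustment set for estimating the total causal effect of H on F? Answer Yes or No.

Yes

Backdoor paths from H to F (paths whose first edge points into H):
  P1: H <- N <- Z -> C -> E -> F
  P2: H <- N <- Z -> C -> F
  P3: H <- N <- Z -> E <- C -> F
  P4: H <- N <- Z -> E -> F
  P5: H <- N -> C <- Z -> E -> F
  P6: H <- N -> C -> E -> F
  P7: H <- N -> C -> F
Condition 1 (no descendant of H in the set): holds — descendants of H are {F, V}; none are in {N}.
Condition 2 (every backdoor path blocked by {N}):
  P1: blocked at chain node N ∈ conditioning set.
  P2: blocked at chain node N ∈ conditioning set.
  P3: blocked at chain node N ∈ conditioning set.
  P4: blocked at chain node N ∈ conditioning set.
  P5: blocked at fork node N ∈ conditioning set.
  P6: blocked at fork node N ∈ conditioning set.
  P7: blocked at fork node N ∈ conditioning set.
{N} satisfies the backdoor criterion.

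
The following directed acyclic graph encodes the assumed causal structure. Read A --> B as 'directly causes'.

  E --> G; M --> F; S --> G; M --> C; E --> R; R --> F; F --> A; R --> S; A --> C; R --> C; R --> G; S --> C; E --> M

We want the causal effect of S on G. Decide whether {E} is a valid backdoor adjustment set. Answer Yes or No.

No

Backdoor paths from S to G (paths whose first edge points into S):
  P1: S <- R <- E -> G
  P2: S <- R -> F <- M <- E -> G
  P3: S <- R -> F -> A -> C <- M <- E -> G
  P4: S <- R -> C <- M <- E -> G
  P5: S <- R -> C <- A <- F <- M <- E -> G
  P6: S <- R -> G
Condition 1 (no descendant of S in the set): holds — descendants of S are {C, G}; none are in {E}.
Condition 2 (every backdoor path blocked by {E}):
  P1: blocked at fork node E ∈ conditioning set.
  P2: blocked at collider F (neither it nor any descendant is in the conditioning set).
  P3: blocked at collider C (neither it nor any descendant is in the conditioning set).
  P4: blocked at collider C (neither it nor any descendant is in the conditioning set).
  P5: blocked at collider C (neither it nor any descendant is in the conditioning set).
  P6: open — no interior node is in the conditioning set.
{E} does not satisfy the backdoor criterion.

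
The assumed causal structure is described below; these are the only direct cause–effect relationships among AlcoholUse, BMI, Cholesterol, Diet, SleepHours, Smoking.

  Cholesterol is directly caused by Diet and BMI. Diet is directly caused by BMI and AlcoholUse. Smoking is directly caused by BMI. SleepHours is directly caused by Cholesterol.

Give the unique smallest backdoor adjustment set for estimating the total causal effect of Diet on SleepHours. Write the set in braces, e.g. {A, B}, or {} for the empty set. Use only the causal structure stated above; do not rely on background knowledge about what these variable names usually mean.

Variables eligible for adjustment (non-descendants of Diet, excluding Diet and SleepHours): {AlcoholUse, BMI, Smoking}.
Backdoor paths from Diet to SleepHours:
  P1: Diet <- BMI -> Cholesterol -> SleepHours
The empty set is not sufficient: P1 (Diet <- BMI -> Cholesterol -> SleepHours) has no collider blocking it and no conditioned non-collider, so it is open.
Try {BMI}:
  P1: blocked at fork node BMI ∈ conditioning set.
{BMI} contains no descendant of Diet and blocks every backdoor path.
No other singleton works — e.g. {AlcoholUse} leaves P1 open — so {BMI} is the unique smallest valid adjustment set.

{BMI}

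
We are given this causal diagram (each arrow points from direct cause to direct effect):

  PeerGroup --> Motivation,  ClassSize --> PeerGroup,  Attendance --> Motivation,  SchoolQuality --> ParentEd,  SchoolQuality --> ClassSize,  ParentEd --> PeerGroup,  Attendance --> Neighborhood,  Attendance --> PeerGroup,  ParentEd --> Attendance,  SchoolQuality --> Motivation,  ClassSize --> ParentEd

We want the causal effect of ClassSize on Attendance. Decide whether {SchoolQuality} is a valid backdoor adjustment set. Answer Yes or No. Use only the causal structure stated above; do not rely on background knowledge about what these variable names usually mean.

Yes

Backdoor paths from ClassSize to Attendance (paths whose first edge points into ClassSize):
  P1: ClassSize <- SchoolQuality -> ParentEd -> Attendance
  P2: ClassSize <- SchoolQuality -> ParentEd -> PeerGroup <- Attendance
  P3: ClassSize <- SchoolQuality -> ParentEd -> PeerGroup -> Motivation <- Attendance
  P4: ClassSize <- SchoolQuality -> Motivation <- Attendance
  P5: ClassSize <- SchoolQuality -> Motivation <- PeerGroup <- ParentEd -> Attendance
  P6: ClassSize <- SchoolQuality -> Motivation <- PeerGroup <- Attendance
Condition 1 (no descendant of ClassSize in the set): holds — descendants of ClassSize are {Attendance, Motivation, Neighborhood, ParentEd, PeerGroup}; none are in {SchoolQuality}.
Condition 2 (every backdoor path blocked by {SchoolQuality}):
  P1: blocked at fork node SchoolQuality ∈ conditioning set.
  P2: blocked at fork node SchoolQuality ∈ conditioning set.
  P3: blocked at fork node SchoolQuality ∈ conditioning set.
  P4: blocked at fork node SchoolQuality ∈ conditioning set.
  P5: blocked at fork node SchoolQuality ∈ conditioning set.
  P6: blocked at fork node SchoolQuality ∈ conditioning set.
{SchoolQuality} satisfies the backdoor criterion.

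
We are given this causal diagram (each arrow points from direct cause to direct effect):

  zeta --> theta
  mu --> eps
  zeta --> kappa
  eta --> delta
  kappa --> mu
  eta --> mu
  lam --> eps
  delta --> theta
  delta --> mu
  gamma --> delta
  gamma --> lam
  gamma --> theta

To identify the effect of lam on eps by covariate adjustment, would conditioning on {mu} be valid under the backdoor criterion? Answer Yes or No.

Backdoor paths from lam to eps (paths whose first edge points into lam):
  P1: lam <- gamma -> delta <- eta -> mu -> eps
  P2: lam <- gamma -> delta -> mu -> eps
  P3: lam <- gamma -> delta -> theta <- zeta -> kappa -> mu -> eps
  P4: lam <- gamma -> theta <- zeta -> kappa -> mu -> eps
  P5: lam <- gamma -> theta <- delta <- eta -> mu -> eps
  P6: lam <- gamma -> theta <- delta -> mu -> eps
Condition 1 (no descendant of lam in the set): holds — descendants of lam are {eps}; none are in {mu}.
Condition 2 (every backdoor path blocked by {mu}):
  P1: blocked at chain node mu ∈ conditioning set.
  P2: blocked at chain node mu ∈ conditioning set.
  P3: blocked at collider theta (neither it nor any descendant is in the conditioning set).
  P4: blocked at collider theta (neither it nor any descendant is in the conditioning set).
  P5: blocked at collider theta (neither it nor any descendant is in the conditioning set).
  P6: blocked at collider theta (neither it nor any descendant is in the conditioning set).
{mu} satisfies the backdoor criterion.

Yes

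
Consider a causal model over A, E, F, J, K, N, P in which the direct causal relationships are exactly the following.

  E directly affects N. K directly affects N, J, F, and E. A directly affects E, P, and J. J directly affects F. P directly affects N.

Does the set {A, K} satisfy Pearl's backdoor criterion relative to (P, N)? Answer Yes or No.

Backdoor paths from P to N (paths whose first edge points into P):
  P1: P <- A -> E <- K -> N
  P2: P <- A -> E -> N
  P3: P <- A -> J <- K -> E -> N
  P4: P <- A -> J <- K -> N
  P5: P <- A -> J -> F <- K -> E -> N
  P6: P <- A -> J -> F <- K -> N
Condition 1 (no descendant of P in the set): holds — descendants of P are {N}; none are in {A, K}.
Condition 2 (every backdoor path blocked by {A, K}):
  P1: blocked at fork node A ∈ conditioning set.
  P2: blocked at fork node A ∈ conditioning set.
  P3: blocked at fork node A ∈ conditioning set.
  P4: blocked at fork node A ∈ conditioning set.
  P5: blocked at fork node A ∈ conditioning set.
  P6: blocked at fork node A ∈ conditioning set.
{A, K} satisfies the backdoor criterion.

Yes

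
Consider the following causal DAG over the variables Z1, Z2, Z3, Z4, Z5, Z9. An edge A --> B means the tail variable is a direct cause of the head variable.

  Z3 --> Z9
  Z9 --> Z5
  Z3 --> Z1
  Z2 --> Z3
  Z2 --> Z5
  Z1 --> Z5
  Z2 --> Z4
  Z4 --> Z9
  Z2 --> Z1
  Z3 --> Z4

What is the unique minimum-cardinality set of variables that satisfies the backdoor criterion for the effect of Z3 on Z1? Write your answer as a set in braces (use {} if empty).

{Z2}

Variables eligible for adjustment (non-descendants of Z3, excluding Z3 and Z1): {Z2}.
Backdoor paths from Z3 to Z1:
  P1: Z3 <- Z2 -> Z1
  P2: Z3 <- Z2 -> Z4 -> Z9 -> Z5 <- Z1
  P3: Z3 <- Z2 -> Z5 <- Z1
The empty set is not sufficient: P1 (Z3 <- Z2 -> Z1) has no collider blocking it and no conditioned non-collider, so it is open.
Try {Z2}:
  P1: blocked at fork node Z2 ∈ conditioning set.
  P2: blocked at fork node Z2 ∈ conditioning set.
  P3: blocked at fork node Z2 ∈ conditioning set.
{Z2} contains no descendant of Z3 and blocks every backdoor path.
{Z2} is the unique smallest valid adjustment set.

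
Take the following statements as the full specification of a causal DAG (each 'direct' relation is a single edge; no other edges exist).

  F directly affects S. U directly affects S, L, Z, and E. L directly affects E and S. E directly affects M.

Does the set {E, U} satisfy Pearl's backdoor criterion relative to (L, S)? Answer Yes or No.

No

Backdoor paths from L to S (paths whose first edge points into L):
  P1: L <- U -> S
Condition 1 (no descendant of L in the set): FAILS — E is a descendant of L.
Condition 2 (every backdoor path blocked by {E, U}):
  P1: blocked at fork node U ∈ conditioning set.
{E, U} does not satisfy the backdoor criterion.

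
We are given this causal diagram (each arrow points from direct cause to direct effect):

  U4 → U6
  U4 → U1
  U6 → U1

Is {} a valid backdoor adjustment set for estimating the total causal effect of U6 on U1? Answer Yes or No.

No

Backdoor paths from U6 to U1 (paths whose first edge points into U6):
  P1: U6 <- U4 -> U1
Condition 1 (no descendant of U6 in the set): holds — descendants of U6 are {U1}; none are in {}.
Condition 2 (every backdoor path blocked by {}):
  P1: open — no interior node is in the conditioning set.
{} does not satisfy the backdoor criterion.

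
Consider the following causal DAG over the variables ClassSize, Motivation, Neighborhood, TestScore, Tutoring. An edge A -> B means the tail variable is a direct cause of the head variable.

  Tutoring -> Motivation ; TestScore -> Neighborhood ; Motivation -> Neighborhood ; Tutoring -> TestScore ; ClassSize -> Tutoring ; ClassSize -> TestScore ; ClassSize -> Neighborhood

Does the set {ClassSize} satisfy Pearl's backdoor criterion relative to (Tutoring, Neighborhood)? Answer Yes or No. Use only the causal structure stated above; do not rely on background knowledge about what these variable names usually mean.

Backdoor paths from Tutoring to Neighborhood (paths whose first edge points into Tutoring):
  P1: Tutoring <- ClassSize -> TestScore -> Neighborhood
  P2: Tutoring <- ClassSize -> Neighborhood
Condition 1 (no descendant of Tutoring in the set): holds — descendants of Tutoring are {Motivation, Neighborhood, TestScore}; none are in {ClassSize}.
Condition 2 (every backdoor path blocked by {ClassSize}):
  P1: blocked at fork node ClassSize ∈ conditioning set.
  P2: blocked at fork node ClassSize ∈ conditioning set.
{ClassSize} satisfies the backdoor criterion.

Yes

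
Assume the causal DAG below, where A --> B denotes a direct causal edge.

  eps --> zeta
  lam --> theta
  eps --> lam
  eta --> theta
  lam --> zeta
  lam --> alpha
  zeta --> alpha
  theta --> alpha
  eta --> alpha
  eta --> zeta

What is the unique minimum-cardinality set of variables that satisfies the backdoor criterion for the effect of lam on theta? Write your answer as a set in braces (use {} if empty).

Variables eligible for adjustment (non-descendants of lam, excluding lam and theta): {eps, eta}.
Backdoor paths from lam to theta:
  P1: lam <- eps -> zeta <- eta -> theta
  P2: lam <- eps -> zeta <- eta -> alpha <- theta
  P3: lam <- eps -> zeta -> alpha <- eta -> theta
  P4: lam <- eps -> zeta -> alpha <- theta
Each backdoor path contains an unconditioned collider, so every path is already blocked with the empty conditioning set:
  P1: blocked at collider zeta (neither it nor any descendant is in the conditioning set).
  P2: blocked at collider zeta (neither it nor any descendant is in the conditioning set).
  P3: blocked at collider alpha (neither it nor any descendant is in the conditioning set).
  P4: blocked at collider alpha (neither it nor any descendant is in the conditioning set).
The empty set is therefore the unique smallest valid set.

{}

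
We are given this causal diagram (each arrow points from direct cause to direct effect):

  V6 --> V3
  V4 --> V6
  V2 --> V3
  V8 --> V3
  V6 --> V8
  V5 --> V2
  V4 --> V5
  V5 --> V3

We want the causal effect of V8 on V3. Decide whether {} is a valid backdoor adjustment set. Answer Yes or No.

Backdoor paths from V8 to V3 (paths whose first edge points into V8):
  P1: V8 <- V6 <- V4 -> V5 -> V2 -> V3
  P2: V8 <- V6 <- V4 -> V5 -> V3
  P3: V8 <- V6 -> V3
Condition 1 (no descendant of V8 in the set): holds — descendants of V8 are {V3}; none are in {}.
Condition 2 (every backdoor path blocked by {}):
  P1: open — no interior node is in the conditioning set.
  P2: open — no interior node is in the conditioning set.
  P3: open — no interior node is in the conditioning set.
{} does not satisfy the backdoor criterion.

No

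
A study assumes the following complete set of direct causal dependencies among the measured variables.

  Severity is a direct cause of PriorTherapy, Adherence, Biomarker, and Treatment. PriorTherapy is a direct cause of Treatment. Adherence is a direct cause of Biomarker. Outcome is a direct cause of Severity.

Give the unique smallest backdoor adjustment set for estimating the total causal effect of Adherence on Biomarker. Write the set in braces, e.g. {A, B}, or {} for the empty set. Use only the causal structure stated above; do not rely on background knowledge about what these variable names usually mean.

{Severity}

Variables eligible for adjustment (non-descendants of Adherence, excluding Adherence and Biomarker): {Outcome, PriorTherapy, Severity, Treatment}.
Backdoor paths from Adherence to Biomarker:
  P1: Adherence <- Severity -> Biomarker
The empty set is not sufficient: P1 (Adherence <- Severity -> Biomarker) has no collider blocking it and no conditioned non-collider, so it is open.
Try {Severity}:
  P1: blocked at fork node Severity ∈ conditioning set.
{Severity} contains no descendant of Adherence and blocks every backdoor path.
No other singleton works — e.g. {Outcome} leaves P1 open — so {Severity} is the unique smallest valid adjustment set.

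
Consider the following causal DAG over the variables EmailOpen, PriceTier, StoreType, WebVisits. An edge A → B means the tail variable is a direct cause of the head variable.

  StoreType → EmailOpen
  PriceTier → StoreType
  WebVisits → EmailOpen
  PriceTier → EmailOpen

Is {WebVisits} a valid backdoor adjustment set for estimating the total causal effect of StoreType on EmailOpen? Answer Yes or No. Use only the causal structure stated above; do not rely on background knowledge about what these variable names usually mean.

Backdoor paths from StoreType to EmailOpen (paths whose first edge points into StoreType):
  P1: StoreType <- PriceTier -> EmailOpen
Condition 1 (no descendant of StoreType in the set): holds — descendants of StoreType are {EmailOpen}; none are in {WebVisits}.
Condition 2 (every backdoor path blocked by {WebVisits}):
  P1: open — no interior node is in the conditioning set.
{WebVisits} does not satisfy the backdoor criterion.

No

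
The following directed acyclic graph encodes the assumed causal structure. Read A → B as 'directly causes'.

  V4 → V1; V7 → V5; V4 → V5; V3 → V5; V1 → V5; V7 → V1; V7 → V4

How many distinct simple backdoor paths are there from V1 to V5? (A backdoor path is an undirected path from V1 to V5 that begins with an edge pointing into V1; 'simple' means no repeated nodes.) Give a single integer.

A backdoor path from V1 to V5 is any simple undirected path whose first edge points into V1 (i.e. leaves V1 via a parent).
Parents of V1: {V4, V7}.
Enumerating:
  P1: V1 <- V7 -> V4 -> V5
  P2: V1 <- V7 -> V5
  P3: V1 <- V4 <- V7 -> V5
  P4: V1 <- V4 -> V5
That exhausts the simple backdoor paths. Count: 4.

4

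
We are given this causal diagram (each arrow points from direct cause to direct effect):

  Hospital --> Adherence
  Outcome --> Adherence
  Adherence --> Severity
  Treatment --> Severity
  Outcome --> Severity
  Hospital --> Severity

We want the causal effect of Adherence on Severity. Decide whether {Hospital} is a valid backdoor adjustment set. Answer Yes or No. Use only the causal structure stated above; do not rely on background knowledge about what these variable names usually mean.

No

Backdoor paths from Adherence to Severity (paths whose first edge points into Adherence):
  P1: Adherence <- Hospital -> Severity
  P2: Adherence <- Outcome -> Severity
Condition 1 (no descendant of Adherence in the set): holds — descendants of Adherence are {Severity}; none are in {Hospital}.
Condition 2 (every backdoor path blocked by {Hospital}):
  P1: blocked at fork node Hospital ∈ conditioning set.
  P2: open — no interior node is in the conditioning set.
{Hospital} does not satisfy the backdoor criterion.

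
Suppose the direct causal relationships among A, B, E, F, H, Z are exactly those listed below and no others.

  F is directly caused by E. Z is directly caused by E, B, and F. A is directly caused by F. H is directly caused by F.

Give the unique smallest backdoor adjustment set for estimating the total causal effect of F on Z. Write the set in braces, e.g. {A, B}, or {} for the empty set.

Variables eligible for adjustment (non-descendants of F, excluding F and Z): {B, E}.
Backdoor paths from F to Z:
  P1: F <- E -> Z
The empty set is not sufficient: P1 (F <- E -> Z) has no collider blocking it and no conditioned non-collider, so it is open.
Try {E}:
  P1: blocked at fork node E ∈ conditioning set.
{E} contains no descendant of F and blocks every backdoor path.
No other singleton works — e.g. {B} leaves P1 open — so {E} is the unique smallest valid adjustment set.

{E}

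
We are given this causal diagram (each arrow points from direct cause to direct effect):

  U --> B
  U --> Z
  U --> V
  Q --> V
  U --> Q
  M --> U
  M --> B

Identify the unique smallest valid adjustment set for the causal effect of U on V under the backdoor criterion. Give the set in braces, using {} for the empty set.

Variables eligible for adjustment (non-descendants of U, excluding U and V): {M}.
Backdoor paths from U to V:
  (none)
With no backdoor paths the empty set already satisfies the criterion, and it is trivially minimal.

{}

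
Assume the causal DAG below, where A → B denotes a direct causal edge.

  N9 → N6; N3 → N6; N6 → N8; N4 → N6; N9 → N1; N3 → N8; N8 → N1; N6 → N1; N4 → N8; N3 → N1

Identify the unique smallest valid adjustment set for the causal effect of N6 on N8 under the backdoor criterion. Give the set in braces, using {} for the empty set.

Variables eligible for adjustment (non-descendants of N6, excluding N6 and N8): {N3, N4, N9}.
Backdoor paths from N6 to N8:
  P1: N6 <- N9 -> N1 <- N3 -> N8
  P2: N6 <- N9 -> N1 <- N8
  P3: N6 <- N4 -> N8
  P4: N6 <- N3 -> N8
  P5: N6 <- N3 -> N1 <- N8
The empty set is not sufficient: P3 (N6 <- N4 -> N8) has no collider blocking it and no conditioned non-collider, so it is open.
Try {N3, N4}:
  P1: blocked at collider N1 (neither it nor any descendant is in the conditioning set).
  P2: blocked at collider N1 (neither it nor any descendant is in the conditioning set).
  P3: blocked at fork node N4 ∈ conditioning set.
  P4: blocked at fork node N3 ∈ conditioning set.
  P5: blocked at fork node N3 ∈ conditioning set.
{N3, N4} contains no descendant of N6 and blocks every backdoor path.
Every element of {N3, N4} is needed (dropping N3 leaves P4 open; dropping N4 leaves P3 open), so no proper subset is valid.
Among all size-2 subsets of the eligible variables, only {N3, N4} blocks every backdoor path, so it is the unique smallest valid adjustment set.

{N3, N4}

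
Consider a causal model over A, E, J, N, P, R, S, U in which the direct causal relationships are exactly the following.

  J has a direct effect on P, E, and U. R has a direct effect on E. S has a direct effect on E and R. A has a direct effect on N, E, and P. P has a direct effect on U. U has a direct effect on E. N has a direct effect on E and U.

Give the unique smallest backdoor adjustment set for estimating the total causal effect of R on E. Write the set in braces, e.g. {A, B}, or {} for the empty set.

Variables eligible for adjustment (non-descendants of R, excluding R and E): {A, J, N, P, S, U}.
Backdoor paths from R to E:
  P1: R <- S -> E
The empty set is not sufficient: P1 (R <- S -> E) has no collider blocking it and no conditioned non-collider, so it is open.
Try {S}:
  P1: blocked at fork node S ∈ conditioning set.
{S} contains no descendant of R and blocks every backdoor path.
No other singleton works — e.g. {A} leaves P1 open — so {S} is the unique smallest valid adjustment set.

{S}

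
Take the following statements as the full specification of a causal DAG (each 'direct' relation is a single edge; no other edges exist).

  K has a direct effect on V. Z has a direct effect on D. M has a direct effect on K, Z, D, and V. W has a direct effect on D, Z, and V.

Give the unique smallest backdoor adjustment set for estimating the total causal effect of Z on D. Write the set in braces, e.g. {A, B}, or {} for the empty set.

{M, W}

Variables eligible for adjustment (non-descendants of Z, excluding Z and D): {K, M, V, W}.
Backdoor paths from Z to D:
  P1: Z <- M -> K -> V <- W -> D
  P2: Z <- M -> D
  P3: Z <- M -> V <- W -> D
  P4: Z <- W -> D
  P5: Z <- W -> V <- M -> D
  P6: Z <- W -> V <- K <- M -> D
The empty set is not sufficient: P2 (Z <- M -> D) has no collider blocking it and no conditioned non-collider, so it is open.
Try {M, W}:
  P1: blocked at fork node M ∈ conditioning set.
  P2: blocked at fork node M ∈ conditioning set.
  P3: blocked at fork node M ∈ conditioning set.
  P4: blocked at fork node W ∈ conditioning set.
  P5: blocked at fork node W ∈ conditioning set.
  P6: blocked at fork node W ∈ conditioning set.
{M, W} contains no descendant of Z and blocks every backdoor path.
Every element of {M, W} is needed (dropping M leaves P2 open; dropping W leaves P4 open), so no proper subset is valid.
Among all size-2 subsets of the eligible variables, only {M, W} blocks every backdoor path, so it is the unique smallest valid adjustment set.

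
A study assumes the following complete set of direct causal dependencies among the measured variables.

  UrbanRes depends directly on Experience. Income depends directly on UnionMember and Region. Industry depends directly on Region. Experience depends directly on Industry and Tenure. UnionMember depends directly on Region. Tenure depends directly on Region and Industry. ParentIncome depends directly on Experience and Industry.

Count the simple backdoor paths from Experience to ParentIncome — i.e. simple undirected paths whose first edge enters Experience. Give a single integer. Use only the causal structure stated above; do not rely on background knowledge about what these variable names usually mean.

3

A backdoor path from Experience to ParentIncome is any simple undirected path whose first edge points into Experience (i.e. leaves Experience via a parent).
Parents of Experience: {Industry, Tenure}.
Enumerating:
  P1: Experience <- Industry -> ParentIncome
  P2: Experience <- Tenure <- Region -> Industry -> ParentIncome
  P3: Experience <- Tenure <- Industry -> ParentIncome
That exhausts the simple backdoor paths. Count: 3.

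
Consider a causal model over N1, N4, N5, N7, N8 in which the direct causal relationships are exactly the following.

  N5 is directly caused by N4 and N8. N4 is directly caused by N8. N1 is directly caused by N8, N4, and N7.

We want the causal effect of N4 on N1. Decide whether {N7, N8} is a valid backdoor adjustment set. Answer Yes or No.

Yes

Backdoor paths from N4 to N1 (paths whose first edge points into N4):
  P1: N4 <- N8 -> N1
Condition 1 (no descendant of N4 in the set): holds — descendants of N4 are {N1, N5}; none are in {N7, N8}.
Condition 2 (every backdoor path blocked by {N7, N8}):
  P1: blocked at fork node N8 ∈ conditioning set.
{N7, N8} satisfies the backdoor criterion.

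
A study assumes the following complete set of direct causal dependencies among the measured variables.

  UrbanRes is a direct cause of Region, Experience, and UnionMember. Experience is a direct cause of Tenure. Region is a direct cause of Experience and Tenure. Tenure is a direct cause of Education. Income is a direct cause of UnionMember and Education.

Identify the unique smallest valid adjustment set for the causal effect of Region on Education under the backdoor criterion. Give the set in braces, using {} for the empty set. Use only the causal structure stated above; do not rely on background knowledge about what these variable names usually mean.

Variables eligible for adjustment (non-descendants of Region, excluding Region and Education): {Income, UnionMember, UrbanRes}.
Backdoor paths from Region to Education:
  P1: Region <- UrbanRes -> Experience -> Tenure -> Education
  P2: Region <- UrbanRes -> UnionMember <- Income -> Education
The empty set is not sufficient: P1 (Region <- UrbanRes -> Experience -> Tenure -> Education) has no collider blocking it and no conditioned non-collider, so it is open.
Try {UrbanRes}:
  P1: blocked at fork node UrbanRes ∈ conditioning set.
  P2: blocked at fork node UrbanRes ∈ conditioning set.
{UrbanRes} contains no descendant of Region and blocks every backdoor path.
No other singleton works — e.g. {Income} leaves P1 open — so {UrbanRes} is the unique smallest valid adjustment set.

{UrbanRes}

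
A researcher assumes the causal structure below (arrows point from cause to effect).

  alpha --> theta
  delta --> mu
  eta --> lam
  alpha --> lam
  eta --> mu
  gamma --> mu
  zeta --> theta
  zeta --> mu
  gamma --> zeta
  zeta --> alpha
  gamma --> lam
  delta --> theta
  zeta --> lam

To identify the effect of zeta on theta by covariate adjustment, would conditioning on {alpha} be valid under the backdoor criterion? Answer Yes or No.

Backdoor paths from zeta to theta (paths whose first edge points into zeta):
  P1: zeta <- gamma -> mu <- eta -> lam <- alpha -> theta
  P2: zeta <- gamma -> mu <- delta -> theta
  P3: zeta <- gamma -> lam <- eta -> mu <- delta -> theta
  P4: zeta <- gamma -> lam <- alpha -> theta
Condition 1 (no descendant of zeta in the set): FAILS — alpha is a descendant of zeta.
Condition 2 (every backdoor path blocked by {alpha}):
  P1: blocked at collider mu (neither it nor any descendant is in the conditioning set).
  P2: blocked at collider mu (neither it nor any descendant is in the conditioning set).
  P3: blocked at collider lam (neither it nor any descendant is in the conditioning set).
  P4: blocked at collider lam (neither it nor any descendant is in the conditioning set).
{alpha} does not satisfy the backdoor criterion.

No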